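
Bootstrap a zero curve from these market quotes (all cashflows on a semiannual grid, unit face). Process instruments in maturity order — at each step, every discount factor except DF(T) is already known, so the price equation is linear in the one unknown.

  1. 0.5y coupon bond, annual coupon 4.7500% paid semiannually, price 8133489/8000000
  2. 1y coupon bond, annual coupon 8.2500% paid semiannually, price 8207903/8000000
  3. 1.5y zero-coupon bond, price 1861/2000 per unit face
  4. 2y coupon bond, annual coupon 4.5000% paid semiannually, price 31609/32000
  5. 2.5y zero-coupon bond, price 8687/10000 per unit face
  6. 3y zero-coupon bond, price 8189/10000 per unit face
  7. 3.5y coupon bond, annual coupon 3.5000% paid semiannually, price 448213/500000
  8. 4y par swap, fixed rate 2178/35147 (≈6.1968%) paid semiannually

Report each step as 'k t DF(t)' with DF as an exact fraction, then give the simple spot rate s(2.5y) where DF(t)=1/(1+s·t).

1 1/2 9931/10000
2 1 473/500
3 3/2 1861/2000
4 2 9029/10000
5 5/2 8687/10000
6 3 8189/10000
7 7/2 7871/10000
8 4 3911/5000
s(2.5y) = (1/(8687/10000) − 1)/(5/2) = 2626/43435 ≈ 6.0458%

step 1 [0.5y] bond c/2=19/800: DF=(8133489/8000000 − 19/800·(0))/(1+19/800) = 9931/10000 ≈ 0.993100
step 2 [1y] bond c/2=33/800: DF=(8207903/8000000 − 33/800·(0.993100))/(1+33/800) = 473/500 ≈ 0.946000
step 3 [1.5y] zero: DF = P = 1861/2000 ≈ 0.930500
step 4 [2y] bond c/2=9/400: DF=(31609/32000 − 9/400·(0.993100+0.946000+0.930500))/(1+9/400) = 9029/10000 ≈ 0.902900
step 5 [2.5y] zero: DF = P = 8687/10000 ≈ 0.868700
step 6 [3y] zero: DF = P = 8189/10000 ≈ 0.818900
step 7 [3.5y] bond c/2=7/400: DF=(448213/500000 − 7/400·(0.993100+0.946000+0.930500+0.902900+0.868700+0.818900))/(1+7/400) = 7871/10000 ≈ 0.787100
step 8 [4y] swap r/2=1089/35147: DF=(1 − 1089/35147·(0.993100+0.946000+0.930500+0.902900+0.868700+0.818900+0.787100))/(1+1089/35147) = 3911/5000 ≈ 0.782200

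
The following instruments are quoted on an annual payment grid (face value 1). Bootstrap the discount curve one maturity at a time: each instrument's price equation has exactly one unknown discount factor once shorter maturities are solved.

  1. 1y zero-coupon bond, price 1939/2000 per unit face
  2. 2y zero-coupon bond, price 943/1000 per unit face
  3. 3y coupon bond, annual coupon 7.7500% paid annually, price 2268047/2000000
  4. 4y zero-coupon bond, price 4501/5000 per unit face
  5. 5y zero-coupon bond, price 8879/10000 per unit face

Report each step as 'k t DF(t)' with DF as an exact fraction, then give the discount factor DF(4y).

1 1 1939/2000
2 2 943/1000
3 3 9149/10000
4 4 4501/5000
5 5 8879/10000
DF(4y) = 4501/5000 ≈ 0.900200

step 1 [1y] zero: DF = P = 1939/2000 ≈ 0.969500
step 2 [2y] zero: DF = P = 943/1000 ≈ 0.943000
step 3 [3y] bond c/1=31/400: DF=(2268047/2000000 − 31/400·(0.969500+0.943000))/(1+31/400) = 9149/10000 ≈ 0.914900
step 4 [4y] zero: DF = P = 4501/5000 ≈ 0.900200
step 5 [5y] zero: DF = P = 8879/10000 ≈ 0.887900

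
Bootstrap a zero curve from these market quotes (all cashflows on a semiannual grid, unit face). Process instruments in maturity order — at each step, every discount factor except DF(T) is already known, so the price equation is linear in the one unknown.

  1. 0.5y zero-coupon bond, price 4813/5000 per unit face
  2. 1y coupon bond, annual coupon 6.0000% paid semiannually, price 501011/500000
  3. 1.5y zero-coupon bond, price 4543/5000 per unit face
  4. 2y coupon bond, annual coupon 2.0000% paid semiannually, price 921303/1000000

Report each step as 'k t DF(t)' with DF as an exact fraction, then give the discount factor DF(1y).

step 1 [0.5y] zero: DF = P = 4813/5000 ≈ 0.962600
step 2 [1y] bond c/2=3/100: DF=(501011/500000 − 3/100·(0.962600))/(1+3/100) = 1181/1250 ≈ 0.944800
step 3 [1.5y] zero: DF = P = 4543/5000 ≈ 0.908600
step 4 [2y] bond c/2=1/100: DF=(921303/1000000 − 1/100·(0.962600+0.944800+0.908600))/(1+1/100) = 8843/10000 ≈ 0.884300

1 1/2 4813/5000
2 1 1181/1250
3 3/2 4543/5000
4 2 8843/10000
DF(1y) = 1181/1250 ≈ 0.944800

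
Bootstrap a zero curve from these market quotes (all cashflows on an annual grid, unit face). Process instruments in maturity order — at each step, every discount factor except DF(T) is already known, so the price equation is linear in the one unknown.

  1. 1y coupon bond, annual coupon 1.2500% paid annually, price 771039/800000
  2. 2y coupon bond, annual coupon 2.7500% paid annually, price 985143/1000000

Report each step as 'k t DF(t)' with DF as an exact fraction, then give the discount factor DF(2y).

1 1 9519/10000
2 2 9333/10000
DF(2y) = 9333/10000 ≈ 0.933300

step 1 [1y] bond c/1=1/80: DF=(771039/800000 − 1/80·(0))/(1+1/80) = 9519/10000 ≈ 0.951900
step 2 [2y] bond c/1=11/400: DF=(985143/1000000 − 11/400·(0.951900))/(1+11/400) = 9333/10000 ≈ 0.933300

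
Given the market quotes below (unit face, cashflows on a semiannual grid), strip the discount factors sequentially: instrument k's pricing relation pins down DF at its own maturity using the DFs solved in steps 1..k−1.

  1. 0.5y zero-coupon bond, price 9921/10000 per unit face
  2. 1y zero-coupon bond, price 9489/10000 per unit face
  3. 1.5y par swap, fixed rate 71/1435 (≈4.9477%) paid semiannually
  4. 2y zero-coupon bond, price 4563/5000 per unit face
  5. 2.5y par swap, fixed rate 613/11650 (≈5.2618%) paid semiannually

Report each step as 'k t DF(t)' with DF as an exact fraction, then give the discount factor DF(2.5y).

step 1 [0.5y] zero: DF = P = 9921/10000 ≈ 0.992100
step 2 [1y] zero: DF = P = 9489/10000 ≈ 0.948900
step 3 [1.5y] swap r/2=71/2870: DF=(1 − 71/2870·(0.992100+0.948900))/(1+71/2870) = 929/1000 ≈ 0.929000
step 4 [2y] zero: DF = P = 4563/5000 ≈ 0.912600
step 5 [2.5y] swap r/2=613/23300: DF=(1 − 613/23300·(0.992100+0.948900+0.929000+0.912600))/(1+613/23300) = 4387/5000 ≈ 0.877400

1 1/2 9921/10000
2 1 9489/10000
3 3/2 929/1000
4 2 4563/5000
5 5/2 4387/5000
DF(2.5y) = 4387/5000 ≈ 0.877400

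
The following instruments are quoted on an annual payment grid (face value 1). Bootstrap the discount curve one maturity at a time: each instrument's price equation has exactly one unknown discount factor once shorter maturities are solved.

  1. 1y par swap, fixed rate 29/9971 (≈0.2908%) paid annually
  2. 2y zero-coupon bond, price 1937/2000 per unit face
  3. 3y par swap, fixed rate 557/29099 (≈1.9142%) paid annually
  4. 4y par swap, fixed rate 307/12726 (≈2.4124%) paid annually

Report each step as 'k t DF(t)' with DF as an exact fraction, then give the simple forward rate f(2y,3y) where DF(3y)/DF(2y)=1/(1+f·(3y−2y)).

step 1 [1y] swap r/1=29/9971: DF=(1 − 29/9971·(0))/(1+29/9971) = 9971/10000 ≈ 0.997100
step 2 [2y] zero: DF = P = 1937/2000 ≈ 0.968500
step 3 [3y] swap r/1=557/29099: DF=(1 − 557/29099·(0.997100+0.968500))/(1+557/29099) = 9443/10000 ≈ 0.944300
step 4 [4y] swap r/1=307/12726: DF=(1 − 307/12726·(0.997100+0.968500+0.944300))/(1+307/12726) = 9079/10000 ≈ 0.907900

1 1 9971/10000
2 2 1937/2000
3 3 9443/10000
4 4 9079/10000
f(2y,3y) = ((1937/2000)/(9443/10000) − 1)/(1) = 242/9443 ≈ 2.5627%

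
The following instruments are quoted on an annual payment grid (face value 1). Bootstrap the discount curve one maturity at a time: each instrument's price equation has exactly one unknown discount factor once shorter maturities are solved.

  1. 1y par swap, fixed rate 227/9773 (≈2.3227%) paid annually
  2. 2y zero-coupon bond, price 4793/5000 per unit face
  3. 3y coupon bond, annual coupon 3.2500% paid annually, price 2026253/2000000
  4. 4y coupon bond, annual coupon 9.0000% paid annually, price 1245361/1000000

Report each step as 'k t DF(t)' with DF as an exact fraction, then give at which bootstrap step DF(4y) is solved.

step 1 [1y] swap r/1=227/9773: DF=(1 − 227/9773·(0))/(1+227/9773) = 9773/10000 ≈ 0.977300
step 2 [2y] zero: DF = P = 4793/5000 ≈ 0.958600
step 3 [3y] bond c/1=13/400: DF=(2026253/2000000 − 13/400·(0.977300+0.958600))/(1+13/400) = 9203/10000 ≈ 0.920300
step 4 [4y] bond c/1=9/100: DF=(1245361/1000000 − 9/100·(0.977300+0.958600+0.920300))/(1+9/100) = 9067/10000 ≈ 0.906700

1 1 9773/10000
2 2 4793/5000
3 3 9203/10000
4 4 9067/10000
DF(4y) is solved at step 4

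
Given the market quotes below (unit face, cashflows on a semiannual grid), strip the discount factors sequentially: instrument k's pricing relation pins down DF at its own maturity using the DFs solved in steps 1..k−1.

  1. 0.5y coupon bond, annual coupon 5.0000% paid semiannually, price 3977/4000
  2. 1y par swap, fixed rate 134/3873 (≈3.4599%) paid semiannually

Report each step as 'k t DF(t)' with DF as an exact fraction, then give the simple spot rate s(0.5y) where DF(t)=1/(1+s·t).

step 1 [0.5y] bond c/2=1/40: DF=(3977/4000 − 1/40·(0))/(1+1/40) = 97/100 ≈ 0.970000
step 2 [1y] swap r/2=67/3873: DF=(1 − 67/3873·(0.970000))/(1+67/3873) = 1933/2000 ≈ 0.966500

1 1/2 97/100
2 1 1933/2000
s(0.5y) = (1/(97/100) − 1)/(1/2) = 6/97 ≈ 6.1856%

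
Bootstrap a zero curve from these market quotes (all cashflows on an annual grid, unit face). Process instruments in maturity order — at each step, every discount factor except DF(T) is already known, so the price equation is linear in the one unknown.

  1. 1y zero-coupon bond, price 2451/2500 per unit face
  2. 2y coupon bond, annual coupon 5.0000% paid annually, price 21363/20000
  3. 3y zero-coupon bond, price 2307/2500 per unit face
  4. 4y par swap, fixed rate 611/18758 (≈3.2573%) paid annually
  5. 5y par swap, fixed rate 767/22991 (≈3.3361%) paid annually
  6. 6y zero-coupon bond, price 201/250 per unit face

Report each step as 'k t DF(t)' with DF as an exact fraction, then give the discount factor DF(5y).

step 1 [1y] zero: DF = P = 2451/2500 ≈ 0.980400
step 2 [2y] bond c/1=1/20: DF=(21363/20000 − 1/20·(0.980400))/(1+1/20) = 4853/5000 ≈ 0.970600
step 3 [3y] zero: DF = P = 2307/2500 ≈ 0.922800
step 4 [4y] swap r/1=611/18758: DF=(1 − 611/18758·(0.980400+0.970600+0.922800))/(1+611/18758) = 4389/5000 ≈ 0.877800
step 5 [5y] swap r/1=767/22991: DF=(1 − 767/22991·(0.980400+0.970600+0.922800+0.877800))/(1+767/22991) = 4233/5000 ≈ 0.846600
step 6 [6y] zero: DF = P = 201/250 ≈ 0.804000

1 1 2451/2500
2 2 4853/5000
3 3 2307/2500
4 4 4389/5000
5 5 4233/5000
6 6 201/250
DF(5y) = 4233/5000 ≈ 0.846600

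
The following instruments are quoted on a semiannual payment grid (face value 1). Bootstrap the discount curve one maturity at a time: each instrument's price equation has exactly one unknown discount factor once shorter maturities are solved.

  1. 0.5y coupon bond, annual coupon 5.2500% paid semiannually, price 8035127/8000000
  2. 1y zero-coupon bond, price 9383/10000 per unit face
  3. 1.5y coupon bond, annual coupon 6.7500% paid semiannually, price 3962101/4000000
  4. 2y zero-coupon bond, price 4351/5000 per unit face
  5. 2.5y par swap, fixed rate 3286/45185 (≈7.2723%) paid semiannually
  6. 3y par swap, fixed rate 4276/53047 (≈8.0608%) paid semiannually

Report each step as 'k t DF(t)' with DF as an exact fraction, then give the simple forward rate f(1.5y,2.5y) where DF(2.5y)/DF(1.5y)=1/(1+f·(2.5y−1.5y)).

step 1 [0.5y] bond c/2=21/800: DF=(8035127/8000000 − 21/800·(0))/(1+21/800) = 9787/10000 ≈ 0.978700
step 2 [1y] zero: DF = P = 9383/10000 ≈ 0.938300
step 3 [1.5y] bond c/2=27/800: DF=(3962101/4000000 − 27/800·(0.978700+0.938300))/(1+27/800) = 2239/2500 ≈ 0.895600
step 4 [2y] zero: DF = P = 4351/5000 ≈ 0.870200
step 5 [2.5y] swap r/2=1643/45185: DF=(1 − 1643/45185·(0.978700+0.938300+0.895600+0.870200))/(1+1643/45185) = 8357/10000 ≈ 0.835700
step 6 [3y] swap r/2=2138/53047: DF=(1 − 2138/53047·(0.978700+0.938300+0.895600+0.870200+0.835700))/(1+2138/53047) = 3931/5000 ≈ 0.786200

1 1/2 9787/10000
2 1 9383/10000
3 3/2 2239/2500
4 2 4351/5000
5 5/2 8357/10000
6 3 3931/5000
f(1.5y,2.5y) = ((2239/2500)/(8357/10000) − 1)/(1) = 599/8357 ≈ 7.1676%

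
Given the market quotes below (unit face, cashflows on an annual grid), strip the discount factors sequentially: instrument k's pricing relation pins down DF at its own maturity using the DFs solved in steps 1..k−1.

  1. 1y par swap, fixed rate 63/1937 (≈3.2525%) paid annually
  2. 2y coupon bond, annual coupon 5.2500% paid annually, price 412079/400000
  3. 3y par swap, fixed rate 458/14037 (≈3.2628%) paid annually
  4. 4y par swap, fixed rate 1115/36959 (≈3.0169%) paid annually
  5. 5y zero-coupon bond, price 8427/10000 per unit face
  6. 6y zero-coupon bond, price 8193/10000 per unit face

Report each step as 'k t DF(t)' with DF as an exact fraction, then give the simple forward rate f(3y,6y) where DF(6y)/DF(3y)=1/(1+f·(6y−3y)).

step 1 [1y] swap r/1=63/1937: DF=(1 − 63/1937·(0))/(1+63/1937) = 1937/2000 ≈ 0.968500
step 2 [2y] bond c/1=21/400: DF=(412079/400000 − 21/400·(0.968500))/(1+21/400) = 1861/2000 ≈ 0.930500
step 3 [3y] swap r/1=458/14037: DF=(1 − 458/14037·(0.968500+0.930500))/(1+458/14037) = 2271/2500 ≈ 0.908400
step 4 [4y] swap r/1=1115/36959: DF=(1 − 1115/36959·(0.968500+0.930500+0.908400))/(1+1115/36959) = 1777/2000 ≈ 0.888500
step 5 [5y] zero: DF = P = 8427/10000 ≈ 0.842700
step 6 [6y] zero: DF = P = 8193/10000 ≈ 0.819300

1 1 1937/2000
2 2 1861/2000
3 3 2271/2500
4 4 1777/2000
5 5 8427/10000
6 6 8193/10000
f(3y,6y) = ((2271/2500)/(8193/10000) − 1)/(3) = 99/2731 ≈ 3.6250%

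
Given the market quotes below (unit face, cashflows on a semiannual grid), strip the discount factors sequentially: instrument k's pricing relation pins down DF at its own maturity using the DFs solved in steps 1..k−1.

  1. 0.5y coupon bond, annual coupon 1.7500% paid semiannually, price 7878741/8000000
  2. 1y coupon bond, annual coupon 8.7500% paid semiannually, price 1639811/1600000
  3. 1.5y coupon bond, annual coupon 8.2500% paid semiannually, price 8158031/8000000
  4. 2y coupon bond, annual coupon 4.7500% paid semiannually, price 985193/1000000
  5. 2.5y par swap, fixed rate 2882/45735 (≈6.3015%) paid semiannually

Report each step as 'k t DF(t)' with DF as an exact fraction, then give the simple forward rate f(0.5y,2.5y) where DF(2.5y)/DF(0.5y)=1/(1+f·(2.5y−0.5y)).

1 1/2 9763/10000
2 1 941/1000
3 3/2 4517/5000
4 2 8969/10000
5 5/2 8559/10000
f(0.5y,2.5y) = ((9763/10000)/(8559/10000) − 1)/(2) = 602/8559 ≈ 7.0335%

step 1 [0.5y] bond c/2=7/800: DF=(7878741/8000000 − 7/800·(0))/(1+7/800) = 9763/10000 ≈ 0.976300
step 2 [1y] bond c/2=7/160: DF=(1639811/1600000 − 7/160·(0.976300))/(1+7/160) = 941/1000 ≈ 0.941000
step 3 [1.5y] bond c/2=33/800: DF=(8158031/8000000 − 33/800·(0.976300+0.941000))/(1+33/800) = 4517/5000 ≈ 0.903400
step 4 [2y] bond c/2=19/800: DF=(985193/1000000 − 19/800·(0.976300+0.941000+0.903400))/(1+19/800) = 8969/10000 ≈ 0.896900
step 5 [2.5y] swap r/2=1441/45735: DF=(1 − 1441/45735·(0.976300+0.941000+0.903400+0.896900))/(1+1441/45735) = 8559/10000 ≈ 0.855900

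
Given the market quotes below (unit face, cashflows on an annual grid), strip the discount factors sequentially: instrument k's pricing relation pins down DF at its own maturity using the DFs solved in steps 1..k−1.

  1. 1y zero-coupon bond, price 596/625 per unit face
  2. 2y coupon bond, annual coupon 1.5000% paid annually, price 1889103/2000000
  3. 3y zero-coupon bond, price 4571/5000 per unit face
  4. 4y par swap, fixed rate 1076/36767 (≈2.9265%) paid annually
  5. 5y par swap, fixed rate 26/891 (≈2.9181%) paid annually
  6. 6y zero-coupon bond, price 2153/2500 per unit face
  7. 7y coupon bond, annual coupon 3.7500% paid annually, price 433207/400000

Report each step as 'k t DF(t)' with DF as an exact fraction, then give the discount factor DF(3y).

step 1 [1y] zero: DF = P = 596/625 ≈ 0.953600
step 2 [2y] bond c/1=3/200: DF=(1889103/2000000 − 3/200·(0.953600))/(1+3/200) = 1833/2000 ≈ 0.916500
step 3 [3y] zero: DF = P = 4571/5000 ≈ 0.914200
step 4 [4y] swap r/1=1076/36767: DF=(1 − 1076/36767·(0.953600+0.916500+0.914200))/(1+1076/36767) = 2231/2500 ≈ 0.892400
step 5 [5y] swap r/1=26/891: DF=(1 − 26/891·(0.953600+0.916500+0.914200+0.892400))/(1+26/891) = 4337/5000 ≈ 0.867400
step 6 [6y] zero: DF = P = 2153/2500 ≈ 0.861200
step 7 [7y] bond c/1=3/80: DF=(433207/400000 − 3/80·(0.953600+0.916500+0.914200+0.892400+0.867400+0.861200))/(1+3/80) = 1697/2000 ≈ 0.848500

1 1 596/625
2 2 1833/2000
3 3 4571/5000
4 4 2231/2500
5 5 4337/5000
6 6 2153/2500
7 7 1697/2000
DF(3y) = 4571/5000 ≈ 0.914200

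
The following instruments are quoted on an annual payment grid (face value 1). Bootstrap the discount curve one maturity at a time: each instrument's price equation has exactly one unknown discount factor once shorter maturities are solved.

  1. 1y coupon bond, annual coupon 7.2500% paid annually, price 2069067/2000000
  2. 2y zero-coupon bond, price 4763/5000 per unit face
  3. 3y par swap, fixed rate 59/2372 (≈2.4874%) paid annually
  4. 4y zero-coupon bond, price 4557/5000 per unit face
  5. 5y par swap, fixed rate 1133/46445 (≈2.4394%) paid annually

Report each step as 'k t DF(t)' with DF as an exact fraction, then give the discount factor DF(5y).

step 1 [1y] bond c/1=29/400: DF=(2069067/2000000 − 29/400·(0))/(1+29/400) = 4823/5000 ≈ 0.964600
step 2 [2y] zero: DF = P = 4763/5000 ≈ 0.952600
step 3 [3y] swap r/1=59/2372: DF=(1 − 59/2372·(0.964600+0.952600))/(1+59/2372) = 2323/2500 ≈ 0.929200
step 4 [4y] zero: DF = P = 4557/5000 ≈ 0.911400
step 5 [5y] swap r/1=1133/46445: DF=(1 − 1133/46445·(0.964600+0.952600+0.929200+0.911400))/(1+1133/46445) = 8867/10000 ≈ 0.886700

1 1 4823/5000
2 2 4763/5000
3 3 2323/2500
4 4 4557/5000
5 5 8867/10000
DF(5y) = 8867/10000 ≈ 0.886700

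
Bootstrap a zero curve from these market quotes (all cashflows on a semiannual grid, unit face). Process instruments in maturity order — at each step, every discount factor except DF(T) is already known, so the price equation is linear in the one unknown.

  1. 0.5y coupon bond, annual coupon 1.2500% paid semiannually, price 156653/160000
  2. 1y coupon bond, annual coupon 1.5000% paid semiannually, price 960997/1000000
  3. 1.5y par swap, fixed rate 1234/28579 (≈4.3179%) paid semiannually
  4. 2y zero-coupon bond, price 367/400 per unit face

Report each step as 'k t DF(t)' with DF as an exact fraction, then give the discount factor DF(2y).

step 1 [0.5y] bond c/2=1/160: DF=(156653/160000 − 1/160·(0))/(1+1/160) = 973/1000 ≈ 0.973000
step 2 [1y] bond c/2=3/400: DF=(960997/1000000 − 3/400·(0.973000))/(1+3/400) = 4733/5000 ≈ 0.946600
step 3 [1.5y] swap r/2=617/28579: DF=(1 − 617/28579·(0.973000+0.946600))/(1+617/28579) = 9383/10000 ≈ 0.938300
step 4 [2y] zero: DF = P = 367/400 ≈ 0.917500

1 1/2 973/1000
2 1 4733/5000
3 3/2 9383/10000
4 2 367/400
DF(2y) = 367/400 ≈ 0.917500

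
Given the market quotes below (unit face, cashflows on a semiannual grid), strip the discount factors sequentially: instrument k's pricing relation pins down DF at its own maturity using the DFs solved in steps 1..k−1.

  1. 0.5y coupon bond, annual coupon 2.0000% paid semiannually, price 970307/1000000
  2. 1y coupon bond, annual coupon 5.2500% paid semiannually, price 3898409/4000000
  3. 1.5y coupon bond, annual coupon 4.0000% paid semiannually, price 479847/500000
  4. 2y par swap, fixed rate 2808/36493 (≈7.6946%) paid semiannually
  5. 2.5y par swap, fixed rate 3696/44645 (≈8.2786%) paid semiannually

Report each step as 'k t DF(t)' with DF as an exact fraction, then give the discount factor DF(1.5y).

step 1 [0.5y] bond c/2=1/100: DF=(970307/1000000 − 1/100·(0))/(1+1/100) = 9607/10000 ≈ 0.960700
step 2 [1y] bond c/2=21/800: DF=(3898409/4000000 − 21/800·(0.960700))/(1+21/800) = 9251/10000 ≈ 0.925100
step 3 [1.5y] bond c/2=1/50: DF=(479847/500000 − 1/50·(0.960700+0.925100))/(1+1/50) = 9039/10000 ≈ 0.903900
step 4 [2y] swap r/2=1404/36493: DF=(1 − 1404/36493·(0.960700+0.925100+0.903900))/(1+1404/36493) = 2149/2500 ≈ 0.859600
step 5 [2.5y] swap r/2=1848/44645: DF=(1 − 1848/44645·(0.960700+0.925100+0.903900+0.859600))/(1+1848/44645) = 1019/1250 ≈ 0.815200

1 1/2 9607/10000
2 1 9251/10000
3 3/2 9039/10000
4 2 2149/2500
5 5/2 1019/1250
DF(1.5y) = 9039/10000 ≈ 0.903900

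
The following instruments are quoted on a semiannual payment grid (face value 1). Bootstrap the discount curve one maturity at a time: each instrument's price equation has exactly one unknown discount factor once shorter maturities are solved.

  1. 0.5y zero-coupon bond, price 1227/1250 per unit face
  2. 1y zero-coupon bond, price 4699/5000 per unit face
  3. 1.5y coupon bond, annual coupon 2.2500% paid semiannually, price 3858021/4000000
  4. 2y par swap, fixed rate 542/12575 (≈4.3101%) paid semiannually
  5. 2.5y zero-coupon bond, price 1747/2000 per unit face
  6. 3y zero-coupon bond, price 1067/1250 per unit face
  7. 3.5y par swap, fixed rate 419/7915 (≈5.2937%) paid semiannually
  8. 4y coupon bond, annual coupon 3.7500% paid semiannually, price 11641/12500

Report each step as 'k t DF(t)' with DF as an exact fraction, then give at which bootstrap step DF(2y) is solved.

1 1/2 1227/1250
2 1 4699/5000
3 3/2 2331/2500
4 2 9187/10000
5 5/2 1747/2000
6 3 1067/1250
7 7/2 2081/2500
8 4 997/1250
DF(2y) is solved at step 4

step 1 [0.5y] zero: DF = P = 1227/1250 ≈ 0.981600
step 2 [1y] zero: DF = P = 4699/5000 ≈ 0.939800
step 3 [1.5y] bond c/2=9/800: DF=(3858021/4000000 − 9/800·(0.981600+0.939800))/(1+9/800) = 2331/2500 ≈ 0.932400
step 4 [2y] swap r/2=271/12575: DF=(1 − 271/12575·(0.981600+0.939800+0.932400))/(1+271/12575) = 9187/10000 ≈ 0.918700
step 5 [2.5y] zero: DF = P = 1747/2000 ≈ 0.873500
step 6 [3y] zero: DF = P = 1067/1250 ≈ 0.853600
step 7 [3.5y] swap r/2=419/15830: DF=(1 − 419/15830·(0.981600+0.939800+0.932400+0.918700+0.873500+0.853600))/(1+419/15830) = 2081/2500 ≈ 0.832400
step 8 [4y] bond c/2=3/160: DF=(11641/12500 − 3/160·(0.981600+0.939800+0.932400+0.918700+0.873500+0.853600+0.832400))/(1+3/160) = 997/1250 ≈ 0.797600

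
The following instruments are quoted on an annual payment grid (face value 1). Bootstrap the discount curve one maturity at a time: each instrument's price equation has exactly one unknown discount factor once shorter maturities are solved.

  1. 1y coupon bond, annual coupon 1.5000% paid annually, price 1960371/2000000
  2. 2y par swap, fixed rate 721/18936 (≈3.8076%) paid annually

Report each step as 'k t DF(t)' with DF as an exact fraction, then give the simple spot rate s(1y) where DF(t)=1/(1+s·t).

step 1 [1y] bond c/1=3/200: DF=(1960371/2000000 − 3/200·(0))/(1+3/200) = 9657/10000 ≈ 0.965700
step 2 [2y] swap r/1=721/18936: DF=(1 − 721/18936·(0.965700))/(1+721/18936) = 9279/10000 ≈ 0.927900

1 1 9657/10000
2 2 9279/10000
s(1y) = (1/(9657/10000) − 1)/(1) = 343/9657 ≈ 3.5518%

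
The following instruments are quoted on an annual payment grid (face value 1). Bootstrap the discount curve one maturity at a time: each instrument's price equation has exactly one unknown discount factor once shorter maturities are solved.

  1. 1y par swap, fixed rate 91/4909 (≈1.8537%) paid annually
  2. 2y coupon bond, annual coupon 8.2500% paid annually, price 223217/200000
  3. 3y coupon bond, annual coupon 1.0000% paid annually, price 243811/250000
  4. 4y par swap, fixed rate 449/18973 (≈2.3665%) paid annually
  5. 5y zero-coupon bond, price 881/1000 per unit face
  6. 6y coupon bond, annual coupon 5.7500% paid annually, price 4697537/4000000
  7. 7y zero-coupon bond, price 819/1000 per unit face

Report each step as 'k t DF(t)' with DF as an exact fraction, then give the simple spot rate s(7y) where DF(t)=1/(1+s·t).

step 1 [1y] swap r/1=91/4909: DF=(1 − 91/4909·(0))/(1+91/4909) = 4909/5000 ≈ 0.981800
step 2 [2y] bond c/1=33/400: DF=(223217/200000 − 33/400·(0.981800))/(1+33/400) = 4781/5000 ≈ 0.956200
step 3 [3y] bond c/1=1/100: DF=(243811/250000 − 1/100·(0.981800+0.956200))/(1+1/100) = 1183/1250 ≈ 0.946400
step 4 [4y] swap r/1=449/18973: DF=(1 − 449/18973·(0.981800+0.956200+0.946400))/(1+449/18973) = 4551/5000 ≈ 0.910200
step 5 [5y] zero: DF = P = 881/1000 ≈ 0.881000
step 6 [6y] bond c/1=23/400: DF=(4697537/4000000 − 23/400·(0.981800+0.956200+0.946400+0.910200+0.881000))/(1+23/400) = 8563/10000 ≈ 0.856300
step 7 [7y] zero: DF = P = 819/1000 ≈ 0.819000

1 1 4909/5000
2 2 4781/5000
3 3 1183/1250
4 4 4551/5000
5 5 881/1000
6 6 8563/10000
7 7 819/1000
s(7y) = (1/(819/1000) − 1)/(7) = 181/5733 ≈ 3.1572%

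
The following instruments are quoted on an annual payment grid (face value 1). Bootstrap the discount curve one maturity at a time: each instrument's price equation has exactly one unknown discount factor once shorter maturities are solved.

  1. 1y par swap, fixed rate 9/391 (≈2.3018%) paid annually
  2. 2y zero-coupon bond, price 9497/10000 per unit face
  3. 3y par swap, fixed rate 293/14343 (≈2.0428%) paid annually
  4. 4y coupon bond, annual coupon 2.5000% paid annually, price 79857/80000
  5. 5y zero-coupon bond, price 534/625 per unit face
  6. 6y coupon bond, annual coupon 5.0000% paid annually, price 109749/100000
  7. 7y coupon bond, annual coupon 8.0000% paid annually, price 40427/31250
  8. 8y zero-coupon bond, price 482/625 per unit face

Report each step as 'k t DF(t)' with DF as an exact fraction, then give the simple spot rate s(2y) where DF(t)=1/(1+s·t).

1 1 391/400
2 2 9497/10000
3 3 4707/5000
4 4 9039/10000
5 5 534/625
6 6 8249/10000
7 7 397/500
8 8 482/625
s(2y) = (1/(9497/10000) − 1)/(2) = 503/18994 ≈ 2.6482%

step 1 [1y] swap r/1=9/391: DF=(1 − 9/391·(0))/(1+9/391) = 391/400 ≈ 0.977500
step 2 [2y] zero: DF = P = 9497/10000 ≈ 0.949700
step 3 [3y] swap r/1=293/14343: DF=(1 − 293/14343·(0.977500+0.949700))/(1+293/14343) = 4707/5000 ≈ 0.941400
step 4 [4y] bond c/1=1/40: DF=(79857/80000 − 1/40·(0.977500+0.949700+0.941400))/(1+1/40) = 9039/10000 ≈ 0.903900
step 5 [5y] zero: DF = P = 534/625 ≈ 0.854400
step 6 [6y] bond c/1=1/20: DF=(109749/100000 − 1/20·(0.977500+0.949700+0.941400+0.903900+0.854400))/(1+1/20) = 8249/10000 ≈ 0.824900
step 7 [7y] bond c/1=2/25: DF=(40427/31250 − 2/25·(0.977500+0.949700+0.941400+0.903900+0.854400+0.824900))/(1+2/25) = 397/500 ≈ 0.794000
step 8 [8y] zero: DF = P = 482/625 ≈ 0.771200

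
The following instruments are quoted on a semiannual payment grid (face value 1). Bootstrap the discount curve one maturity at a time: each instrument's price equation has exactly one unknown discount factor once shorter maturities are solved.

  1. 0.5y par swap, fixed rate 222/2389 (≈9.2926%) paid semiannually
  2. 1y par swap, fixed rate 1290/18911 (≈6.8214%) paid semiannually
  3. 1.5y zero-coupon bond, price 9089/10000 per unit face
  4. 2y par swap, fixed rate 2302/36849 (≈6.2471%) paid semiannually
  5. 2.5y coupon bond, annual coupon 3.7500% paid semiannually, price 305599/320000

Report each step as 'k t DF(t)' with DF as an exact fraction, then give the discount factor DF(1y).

step 1 [0.5y] swap r/2=111/2389: DF=(1 − 111/2389·(0))/(1+111/2389) = 2389/2500 ≈ 0.955600
step 2 [1y] swap r/2=645/18911: DF=(1 − 645/18911·(0.955600))/(1+645/18911) = 1871/2000 ≈ 0.935500
step 3 [1.5y] zero: DF = P = 9089/10000 ≈ 0.908900
step 4 [2y] swap r/2=1151/36849: DF=(1 − 1151/36849·(0.955600+0.935500+0.908900))/(1+1151/36849) = 8849/10000 ≈ 0.884900
step 5 [2.5y] bond c/2=3/160: DF=(305599/320000 − 3/160·(0.955600+0.935500+0.908900+0.884900))/(1+3/160) = 1087/1250 ≈ 0.869600

1 1/2 2389/2500
2 1 1871/2000
3 3/2 9089/10000
4 2 8849/10000
5 5/2 1087/1250
DF(1y) = 1871/2000 ≈ 0.935500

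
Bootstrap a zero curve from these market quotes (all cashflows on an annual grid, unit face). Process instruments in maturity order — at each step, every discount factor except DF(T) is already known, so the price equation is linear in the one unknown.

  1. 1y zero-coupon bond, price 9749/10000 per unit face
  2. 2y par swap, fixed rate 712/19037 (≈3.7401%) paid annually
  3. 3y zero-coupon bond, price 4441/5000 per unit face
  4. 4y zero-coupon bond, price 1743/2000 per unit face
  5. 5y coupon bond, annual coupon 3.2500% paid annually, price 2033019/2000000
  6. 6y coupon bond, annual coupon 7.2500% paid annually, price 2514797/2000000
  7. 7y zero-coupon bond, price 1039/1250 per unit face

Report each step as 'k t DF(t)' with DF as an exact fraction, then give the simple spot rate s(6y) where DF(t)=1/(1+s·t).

1 1 9749/10000
2 2 1161/1250
3 3 4441/5000
4 4 1743/2000
5 5 2173/2500
6 6 433/500
7 7 1039/1250
s(6y) = (1/(433/500) − 1)/(6) = 67/2598 ≈ 2.5789%

step 1 [1y] zero: DF = P = 9749/10000 ≈ 0.974900
step 2 [2y] swap r/1=712/19037: DF=(1 − 712/19037·(0.974900))/(1+712/19037) = 1161/1250 ≈ 0.928800
step 3 [3y] zero: DF = P = 4441/5000 ≈ 0.888200
step 4 [4y] zero: DF = P = 1743/2000 ≈ 0.871500
step 5 [5y] bond c/1=13/400: DF=(2033019/2000000 − 13/400·(0.974900+0.928800+0.888200+0.871500))/(1+13/400) = 2173/2500 ≈ 0.869200
step 6 [6y] bond c/1=29/400: DF=(2514797/2000000 − 29/400·(0.974900+0.928800+0.888200+0.871500+0.869200))/(1+29/400) = 433/500 ≈ 0.866000
step 7 [7y] zero: DF = P = 1039/1250 ≈ 0.831200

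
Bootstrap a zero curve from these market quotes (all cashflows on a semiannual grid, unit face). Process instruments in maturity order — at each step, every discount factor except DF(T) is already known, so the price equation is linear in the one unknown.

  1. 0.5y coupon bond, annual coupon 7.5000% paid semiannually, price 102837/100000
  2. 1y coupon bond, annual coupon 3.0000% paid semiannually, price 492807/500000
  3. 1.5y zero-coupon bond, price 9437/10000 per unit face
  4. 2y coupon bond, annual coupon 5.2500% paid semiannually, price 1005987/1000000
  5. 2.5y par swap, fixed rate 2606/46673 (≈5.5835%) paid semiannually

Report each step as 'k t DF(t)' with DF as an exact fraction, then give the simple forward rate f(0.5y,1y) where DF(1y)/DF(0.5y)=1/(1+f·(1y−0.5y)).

step 1 [0.5y] bond c/2=3/80: DF=(102837/100000 − 3/80·(0))/(1+3/80) = 1239/1250 ≈ 0.991200
step 2 [1y] bond c/2=3/200: DF=(492807/500000 − 3/200·(0.991200))/(1+3/200) = 2391/2500 ≈ 0.956400
step 3 [1.5y] zero: DF = P = 9437/10000 ≈ 0.943700
step 4 [2y] bond c/2=21/800: DF=(1005987/1000000 − 21/800·(0.991200+0.956400+0.943700))/(1+21/800) = 9063/10000 ≈ 0.906300
step 5 [2.5y] swap r/2=1303/46673: DF=(1 − 1303/46673·(0.991200+0.956400+0.943700+0.906300))/(1+1303/46673) = 8697/10000 ≈ 0.869700

1 1/2 1239/1250
2 1 2391/2500
3 3/2 9437/10000
4 2 9063/10000
5 5/2 8697/10000
f(0.5y,1y) = ((1239/1250)/(2391/2500) − 1)/(1/2) = 58/797 ≈ 7.2773%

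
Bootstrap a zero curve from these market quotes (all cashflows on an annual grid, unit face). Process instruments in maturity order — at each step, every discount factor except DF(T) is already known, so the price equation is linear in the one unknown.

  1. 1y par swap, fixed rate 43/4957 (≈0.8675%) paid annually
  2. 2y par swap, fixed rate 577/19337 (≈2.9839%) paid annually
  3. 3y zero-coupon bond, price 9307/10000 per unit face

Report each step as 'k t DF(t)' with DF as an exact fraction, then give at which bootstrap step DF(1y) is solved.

1 1 4957/5000
2 2 9423/10000
3 3 9307/10000
DF(1y) is solved at step 1

step 1 [1y] swap r/1=43/4957: DF=(1 − 43/4957·(0))/(1+43/4957) = 4957/5000 ≈ 0.991400
step 2 [2y] swap r/1=577/19337: DF=(1 − 577/19337·(0.991400))/(1+577/19337) = 9423/10000 ≈ 0.942300
step 3 [3y] zero: DF = P = 9307/10000 ≈ 0.930700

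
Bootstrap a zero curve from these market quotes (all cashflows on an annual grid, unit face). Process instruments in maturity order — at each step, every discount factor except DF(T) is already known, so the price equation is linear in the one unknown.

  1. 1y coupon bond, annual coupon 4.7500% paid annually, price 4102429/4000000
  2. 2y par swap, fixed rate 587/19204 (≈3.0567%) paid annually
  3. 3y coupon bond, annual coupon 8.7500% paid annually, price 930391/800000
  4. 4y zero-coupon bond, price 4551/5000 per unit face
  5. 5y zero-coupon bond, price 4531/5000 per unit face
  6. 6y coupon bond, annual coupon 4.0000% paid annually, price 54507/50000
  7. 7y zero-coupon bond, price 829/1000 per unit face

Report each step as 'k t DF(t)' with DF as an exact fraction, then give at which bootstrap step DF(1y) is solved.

1 1 9791/10000
2 2 9413/10000
3 3 9149/10000
4 4 4551/5000
5 5 4531/5000
6 6 8693/10000
7 7 829/1000
DF(1y) is solved at step 1

step 1 [1y] bond c/1=19/400: DF=(4102429/4000000 − 19/400·(0))/(1+19/400) = 9791/10000 ≈ 0.979100
step 2 [2y] swap r/1=587/19204: DF=(1 − 587/19204·(0.979100))/(1+587/19204) = 9413/10000 ≈ 0.941300
step 3 [3y] bond c/1=7/80: DF=(930391/800000 − 7/80·(0.979100+0.941300))/(1+7/80) = 9149/10000 ≈ 0.914900
step 4 [4y] zero: DF = P = 4551/5000 ≈ 0.910200
step 5 [5y] zero: DF = P = 4531/5000 ≈ 0.906200
step 6 [6y] bond c/1=1/25: DF=(54507/50000 − 1/25·(0.979100+0.941300+0.914900+0.910200+0.906200))/(1+1/25) = 8693/10000 ≈ 0.869300
step 7 [7y] zero: DF = P = 829/1000 ≈ 0.829000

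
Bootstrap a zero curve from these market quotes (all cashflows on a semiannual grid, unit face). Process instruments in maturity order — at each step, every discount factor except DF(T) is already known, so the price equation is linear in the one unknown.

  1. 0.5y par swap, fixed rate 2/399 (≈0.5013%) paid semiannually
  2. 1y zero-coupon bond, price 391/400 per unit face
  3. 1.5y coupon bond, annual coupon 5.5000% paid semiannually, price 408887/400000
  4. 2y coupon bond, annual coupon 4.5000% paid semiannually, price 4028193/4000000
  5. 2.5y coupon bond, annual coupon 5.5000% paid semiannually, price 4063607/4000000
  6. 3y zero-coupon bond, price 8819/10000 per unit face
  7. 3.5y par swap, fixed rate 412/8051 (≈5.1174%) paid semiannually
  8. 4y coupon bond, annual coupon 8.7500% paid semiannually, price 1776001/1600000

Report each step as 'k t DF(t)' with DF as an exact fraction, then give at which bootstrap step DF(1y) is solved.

step 1 [0.5y] swap r/2=1/399: DF=(1 − 1/399·(0))/(1+1/399) = 399/400 ≈ 0.997500
step 2 [1y] zero: DF = P = 391/400 ≈ 0.977500
step 3 [1.5y] bond c/2=11/400: DF=(408887/400000 − 11/400·(0.997500+0.977500))/(1+11/400) = 471/500 ≈ 0.942000
step 4 [2y] bond c/2=9/400: DF=(4028193/4000000 − 9/400·(0.997500+0.977500+0.942000))/(1+9/400) = 9207/10000 ≈ 0.920700
step 5 [2.5y] bond c/2=11/400: DF=(4063607/4000000 − 11/400·(0.997500+0.977500+0.942000+0.920700))/(1+11/400) = 443/500 ≈ 0.886000
step 6 [3y] zero: DF = P = 8819/10000 ≈ 0.881900
step 7 [3.5y] swap r/2=206/8051: DF=(1 − 206/8051·(0.997500+0.977500+0.942000+0.920700+0.886000+0.881900))/(1+206/8051) = 522/625 ≈ 0.835200
step 8 [4y] bond c/2=7/160: DF=(1776001/1600000 − 7/160·(0.997500+0.977500+0.942000+0.920700+0.886000+0.881900+0.835200))/(1+7/160) = 1587/2000 ≈ 0.793500

1 1/2 399/400
2 1 391/400
3 3/2 471/500
4 2 9207/10000
5 5/2 443/500
6 3 8819/10000
7 7/2 522/625
8 4 1587/2000
DF(1y) is solved at step 2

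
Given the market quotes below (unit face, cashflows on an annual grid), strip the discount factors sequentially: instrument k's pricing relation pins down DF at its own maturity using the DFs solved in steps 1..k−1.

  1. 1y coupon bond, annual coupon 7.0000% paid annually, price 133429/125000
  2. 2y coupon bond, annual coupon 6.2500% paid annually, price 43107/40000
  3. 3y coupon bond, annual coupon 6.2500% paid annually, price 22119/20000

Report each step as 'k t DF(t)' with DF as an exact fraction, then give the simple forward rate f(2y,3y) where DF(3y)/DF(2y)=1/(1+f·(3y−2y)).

step 1 [1y] bond c/1=7/100: DF=(133429/125000 − 7/100·(0))/(1+7/100) = 1247/1250 ≈ 0.997600
step 2 [2y] bond c/1=1/16: DF=(43107/40000 − 1/16·(0.997600))/(1+1/16) = 2389/2500 ≈ 0.955600
step 3 [3y] bond c/1=1/16: DF=(22119/20000 − 1/16·(0.997600+0.955600))/(1+1/16) = 463/500 ≈ 0.926000

1 1 1247/1250
2 2 2389/2500
3 3 463/500
f(2y,3y) = ((2389/2500)/(463/500) − 1)/(1) = 74/2315 ≈ 3.1965%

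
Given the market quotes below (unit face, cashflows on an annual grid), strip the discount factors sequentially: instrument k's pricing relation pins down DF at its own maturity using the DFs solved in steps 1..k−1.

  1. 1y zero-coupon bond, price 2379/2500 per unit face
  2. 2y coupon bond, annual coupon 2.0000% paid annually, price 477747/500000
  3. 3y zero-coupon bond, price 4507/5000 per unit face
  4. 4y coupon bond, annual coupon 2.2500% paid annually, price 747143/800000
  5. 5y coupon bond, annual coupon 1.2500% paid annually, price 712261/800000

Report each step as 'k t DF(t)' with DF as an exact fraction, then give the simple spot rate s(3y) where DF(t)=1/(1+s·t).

step 1 [1y] zero: DF = P = 2379/2500 ≈ 0.951600
step 2 [2y] bond c/1=1/50: DF=(477747/500000 − 1/50·(0.951600))/(1+1/50) = 9181/10000 ≈ 0.918100
step 3 [3y] zero: DF = P = 4507/5000 ≈ 0.901400
step 4 [4y] bond c/1=9/400: DF=(747143/800000 − 9/400·(0.951600+0.918100+0.901400))/(1+9/400) = 2131/2500 ≈ 0.852400
step 5 [5y] bond c/1=1/80: DF=(712261/800000 − 1/80·(0.951600+0.918100+0.901400+0.852400))/(1+1/80) = 4173/5000 ≈ 0.834600

1 1 2379/2500
2 2 9181/10000
3 3 4507/5000
4 4 2131/2500
5 5 4173/5000
s(3y) = (1/(4507/5000) − 1)/(3) = 493/13521 ≈ 3.6462%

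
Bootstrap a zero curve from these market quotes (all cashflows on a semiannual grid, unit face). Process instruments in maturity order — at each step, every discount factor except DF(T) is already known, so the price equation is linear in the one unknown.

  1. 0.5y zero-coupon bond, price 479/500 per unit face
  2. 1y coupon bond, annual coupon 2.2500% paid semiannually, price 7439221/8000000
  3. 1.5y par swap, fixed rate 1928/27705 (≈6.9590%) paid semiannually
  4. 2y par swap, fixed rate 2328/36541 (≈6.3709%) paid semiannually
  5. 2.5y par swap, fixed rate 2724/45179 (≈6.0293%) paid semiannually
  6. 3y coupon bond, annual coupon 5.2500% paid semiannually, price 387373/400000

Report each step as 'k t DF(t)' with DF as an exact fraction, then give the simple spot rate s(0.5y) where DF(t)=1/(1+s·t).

step 1 [0.5y] zero: DF = P = 479/500 ≈ 0.958000
step 2 [1y] bond c/2=9/800: DF=(7439221/8000000 − 9/800·(0.958000))/(1+9/800) = 9089/10000 ≈ 0.908900
step 3 [1.5y] swap r/2=964/27705: DF=(1 − 964/27705·(0.958000+0.908900))/(1+964/27705) = 2259/2500 ≈ 0.903600
step 4 [2y] swap r/2=1164/36541: DF=(1 − 1164/36541·(0.958000+0.908900+0.903600))/(1+1164/36541) = 2209/2500 ≈ 0.883600
step 5 [2.5y] swap r/2=1362/45179: DF=(1 − 1362/45179·(0.958000+0.908900+0.903600+0.883600))/(1+1362/45179) = 4319/5000 ≈ 0.863800
step 6 [3y] bond c/2=21/800: DF=(387373/400000 − 21/800·(0.958000+0.908900+0.903600+0.883600+0.863800))/(1+21/800) = 8281/10000 ≈ 0.828100

1 1/2 479/500
2 1 9089/10000
3 3/2 2259/2500
4 2 2209/2500
5 5/2 4319/5000
6 3 8281/10000
s(0.5y) = (1/(479/500) − 1)/(1/2) = 42/479 ≈ 8.7683%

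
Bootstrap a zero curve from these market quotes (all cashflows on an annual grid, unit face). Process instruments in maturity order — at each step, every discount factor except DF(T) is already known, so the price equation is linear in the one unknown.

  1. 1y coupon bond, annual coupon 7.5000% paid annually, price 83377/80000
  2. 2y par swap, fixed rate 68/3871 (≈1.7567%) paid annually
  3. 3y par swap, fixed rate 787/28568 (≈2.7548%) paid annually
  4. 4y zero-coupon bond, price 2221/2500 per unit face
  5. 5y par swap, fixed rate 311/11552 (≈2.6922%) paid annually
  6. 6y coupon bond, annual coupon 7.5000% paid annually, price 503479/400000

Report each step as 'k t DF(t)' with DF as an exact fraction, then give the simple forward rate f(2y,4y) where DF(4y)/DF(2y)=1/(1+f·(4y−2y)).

step 1 [1y] bond c/1=3/40: DF=(83377/80000 − 3/40·(0))/(1+3/40) = 1939/2000 ≈ 0.969500
step 2 [2y] swap r/1=68/3871: DF=(1 − 68/3871·(0.969500))/(1+68/3871) = 483/500 ≈ 0.966000
step 3 [3y] swap r/1=787/28568: DF=(1 − 787/28568·(0.969500+0.966000))/(1+787/28568) = 9213/10000 ≈ 0.921300
step 4 [4y] zero: DF = P = 2221/2500 ≈ 0.888400
step 5 [5y] swap r/1=311/11552: DF=(1 − 311/11552·(0.969500+0.966000+0.921300+0.888400))/(1+311/11552) = 2189/2500 ≈ 0.875600
step 6 [6y] bond c/1=3/40: DF=(503479/400000 − 3/40·(0.969500+0.966000+0.921300+0.888400+0.875600))/(1+3/40) = 1697/2000 ≈ 0.848500

1 1 1939/2000
2 2 483/500
3 3 9213/10000
4 4 2221/2500
5 5 2189/2500
6 6 1697/2000
f(2y,4y) = ((483/500)/(2221/2500) − 1)/(2) = 97/2221 ≈ 4.3674%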